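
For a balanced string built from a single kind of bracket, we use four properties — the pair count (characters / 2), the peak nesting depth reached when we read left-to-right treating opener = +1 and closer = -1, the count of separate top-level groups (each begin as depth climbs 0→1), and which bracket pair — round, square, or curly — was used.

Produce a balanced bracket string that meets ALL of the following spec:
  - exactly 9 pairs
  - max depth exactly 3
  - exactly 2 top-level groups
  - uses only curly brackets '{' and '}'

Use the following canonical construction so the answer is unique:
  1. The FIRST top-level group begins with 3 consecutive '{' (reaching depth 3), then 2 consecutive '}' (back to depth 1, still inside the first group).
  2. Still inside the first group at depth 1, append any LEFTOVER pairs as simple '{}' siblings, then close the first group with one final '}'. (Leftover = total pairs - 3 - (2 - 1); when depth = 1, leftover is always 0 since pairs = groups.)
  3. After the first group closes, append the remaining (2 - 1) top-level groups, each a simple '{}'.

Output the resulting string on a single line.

Spec: pairs=9 depth=3 groups=2
Leftover pairs = 9 - 3 - (2-1) = 5
First group: deep chain of depth 3 + 5 sibling pairs
Remaining 1 groups: simple '{}' each

Answer: {{{}}{}{}{}{}{}}{}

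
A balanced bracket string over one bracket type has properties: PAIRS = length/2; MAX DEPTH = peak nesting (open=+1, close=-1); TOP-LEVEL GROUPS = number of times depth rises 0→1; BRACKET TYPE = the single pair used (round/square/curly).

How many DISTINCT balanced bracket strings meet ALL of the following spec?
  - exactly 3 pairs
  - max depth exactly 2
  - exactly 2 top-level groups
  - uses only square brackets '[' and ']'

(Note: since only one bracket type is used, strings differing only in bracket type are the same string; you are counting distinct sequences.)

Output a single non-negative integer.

Answer: 2

Derivation:
Spec: pairs=3 depth=2 groups=2
Count(depth <= 2) = 2
Count(depth <= 1) = 0
Count(depth == 2) = 2 - 0 = 2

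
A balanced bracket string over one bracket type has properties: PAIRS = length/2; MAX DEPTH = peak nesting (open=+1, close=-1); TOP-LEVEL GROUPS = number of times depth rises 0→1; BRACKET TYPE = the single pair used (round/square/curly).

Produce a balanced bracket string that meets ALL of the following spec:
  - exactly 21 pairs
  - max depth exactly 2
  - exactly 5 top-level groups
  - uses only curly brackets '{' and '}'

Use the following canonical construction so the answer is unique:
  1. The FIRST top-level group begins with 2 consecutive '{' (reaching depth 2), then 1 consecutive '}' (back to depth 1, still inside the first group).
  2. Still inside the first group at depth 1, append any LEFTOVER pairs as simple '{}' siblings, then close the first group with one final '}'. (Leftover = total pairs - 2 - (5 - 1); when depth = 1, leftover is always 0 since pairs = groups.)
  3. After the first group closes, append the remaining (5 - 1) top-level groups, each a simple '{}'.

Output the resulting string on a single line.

Spec: pairs=21 depth=2 groups=5
Leftover pairs = 21 - 2 - (5-1) = 15
First group: deep chain of depth 2 + 15 sibling pairs
Remaining 4 groups: simple '{}' each

Answer: {{}{}{}{}{}{}{}{}{}{}{}{}{}{}{}{}}{}{}{}{}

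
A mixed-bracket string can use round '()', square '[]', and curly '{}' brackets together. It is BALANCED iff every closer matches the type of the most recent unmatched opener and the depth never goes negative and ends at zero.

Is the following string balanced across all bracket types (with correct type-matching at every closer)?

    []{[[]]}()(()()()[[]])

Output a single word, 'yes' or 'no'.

Answer: yes

Derivation:
pos 0: push '['; stack = [
pos 1: ']' matches '['; pop; stack = (empty)
pos 2: push '{'; stack = {
pos 3: push '['; stack = {[
pos 4: push '['; stack = {[[
pos 5: ']' matches '['; pop; stack = {[
pos 6: ']' matches '['; pop; stack = {
pos 7: '}' matches '{'; pop; stack = (empty)
pos 8: push '('; stack = (
pos 9: ')' matches '('; pop; stack = (empty)
pos 10: push '('; stack = (
pos 11: push '('; stack = ((
pos 12: ')' matches '('; pop; stack = (
pos 13: push '('; stack = ((
pos 14: ')' matches '('; pop; stack = (
pos 15: push '('; stack = ((
pos 16: ')' matches '('; pop; stack = (
pos 17: push '['; stack = ([
pos 18: push '['; stack = ([[
pos 19: ']' matches '['; pop; stack = ([
pos 20: ']' matches '['; pop; stack = (
pos 21: ')' matches '('; pop; stack = (empty)
end: stack empty → VALID
Verdict: properly nested → yes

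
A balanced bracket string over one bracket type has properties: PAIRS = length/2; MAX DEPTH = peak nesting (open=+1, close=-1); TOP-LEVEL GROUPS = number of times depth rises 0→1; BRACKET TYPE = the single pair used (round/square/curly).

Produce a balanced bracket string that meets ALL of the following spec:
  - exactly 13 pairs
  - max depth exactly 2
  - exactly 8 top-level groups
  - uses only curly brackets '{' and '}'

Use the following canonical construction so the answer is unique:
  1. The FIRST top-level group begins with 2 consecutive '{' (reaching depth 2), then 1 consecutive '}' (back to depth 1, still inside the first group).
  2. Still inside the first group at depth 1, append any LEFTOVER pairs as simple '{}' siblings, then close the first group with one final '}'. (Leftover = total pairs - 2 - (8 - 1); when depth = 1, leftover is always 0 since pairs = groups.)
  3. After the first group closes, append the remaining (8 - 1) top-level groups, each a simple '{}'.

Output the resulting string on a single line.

Answer: {{}{}{}{}{}}{}{}{}{}{}{}{}

Derivation:
Spec: pairs=13 depth=2 groups=8
Leftover pairs = 13 - 2 - (8-1) = 4
First group: deep chain of depth 2 + 4 sibling pairs
Remaining 7 groups: simple '{}' each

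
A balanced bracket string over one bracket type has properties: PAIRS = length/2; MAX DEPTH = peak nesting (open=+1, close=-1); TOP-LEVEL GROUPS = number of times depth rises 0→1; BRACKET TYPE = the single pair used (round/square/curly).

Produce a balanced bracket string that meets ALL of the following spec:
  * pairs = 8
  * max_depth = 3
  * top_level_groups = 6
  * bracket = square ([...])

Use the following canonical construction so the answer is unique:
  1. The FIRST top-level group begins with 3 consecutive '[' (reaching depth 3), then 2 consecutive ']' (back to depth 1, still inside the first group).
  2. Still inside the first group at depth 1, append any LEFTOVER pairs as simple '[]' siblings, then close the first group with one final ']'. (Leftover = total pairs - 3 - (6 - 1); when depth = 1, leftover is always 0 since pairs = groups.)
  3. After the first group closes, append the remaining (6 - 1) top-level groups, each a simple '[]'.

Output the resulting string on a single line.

Spec: pairs=8 depth=3 groups=6
Leftover pairs = 8 - 3 - (6-1) = 0
First group: deep chain of depth 3 + 0 sibling pairs
Remaining 5 groups: simple '[]' each

Answer: [[[]]][][][][][]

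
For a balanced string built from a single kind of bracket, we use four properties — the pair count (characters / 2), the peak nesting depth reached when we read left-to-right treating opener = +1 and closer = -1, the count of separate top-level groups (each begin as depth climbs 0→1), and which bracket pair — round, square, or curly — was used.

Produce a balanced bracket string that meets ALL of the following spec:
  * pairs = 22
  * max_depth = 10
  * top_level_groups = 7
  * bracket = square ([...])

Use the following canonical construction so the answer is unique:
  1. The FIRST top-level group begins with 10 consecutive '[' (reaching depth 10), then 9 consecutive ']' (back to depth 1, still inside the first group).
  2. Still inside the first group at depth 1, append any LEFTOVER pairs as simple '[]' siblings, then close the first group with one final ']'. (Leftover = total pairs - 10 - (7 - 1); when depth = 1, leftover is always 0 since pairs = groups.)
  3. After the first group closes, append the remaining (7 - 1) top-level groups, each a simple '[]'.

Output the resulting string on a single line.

Answer: [[[[[[[[[[]]]]]]]]][][][][][][]][][][][][][]

Derivation:
Spec: pairs=22 depth=10 groups=7
Leftover pairs = 22 - 10 - (7-1) = 6
First group: deep chain of depth 10 + 6 sibling pairs
Remaining 6 groups: simple '[]' each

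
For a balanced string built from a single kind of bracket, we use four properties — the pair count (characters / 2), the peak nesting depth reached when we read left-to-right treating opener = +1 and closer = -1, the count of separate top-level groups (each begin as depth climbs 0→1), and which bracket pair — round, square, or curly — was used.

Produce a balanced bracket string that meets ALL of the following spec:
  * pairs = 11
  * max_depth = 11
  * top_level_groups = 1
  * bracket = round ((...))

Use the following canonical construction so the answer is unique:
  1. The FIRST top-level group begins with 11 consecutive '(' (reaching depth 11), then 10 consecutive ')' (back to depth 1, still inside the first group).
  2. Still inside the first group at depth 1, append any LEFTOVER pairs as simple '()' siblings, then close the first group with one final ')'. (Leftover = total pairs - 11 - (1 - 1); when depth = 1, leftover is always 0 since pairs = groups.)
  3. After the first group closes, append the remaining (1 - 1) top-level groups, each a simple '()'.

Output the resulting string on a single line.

Spec: pairs=11 depth=11 groups=1
Leftover pairs = 11 - 11 - (1-1) = 0
First group: deep chain of depth 11 + 0 sibling pairs
Remaining 0 groups: simple '()' each

Answer: ((((((((((()))))))))))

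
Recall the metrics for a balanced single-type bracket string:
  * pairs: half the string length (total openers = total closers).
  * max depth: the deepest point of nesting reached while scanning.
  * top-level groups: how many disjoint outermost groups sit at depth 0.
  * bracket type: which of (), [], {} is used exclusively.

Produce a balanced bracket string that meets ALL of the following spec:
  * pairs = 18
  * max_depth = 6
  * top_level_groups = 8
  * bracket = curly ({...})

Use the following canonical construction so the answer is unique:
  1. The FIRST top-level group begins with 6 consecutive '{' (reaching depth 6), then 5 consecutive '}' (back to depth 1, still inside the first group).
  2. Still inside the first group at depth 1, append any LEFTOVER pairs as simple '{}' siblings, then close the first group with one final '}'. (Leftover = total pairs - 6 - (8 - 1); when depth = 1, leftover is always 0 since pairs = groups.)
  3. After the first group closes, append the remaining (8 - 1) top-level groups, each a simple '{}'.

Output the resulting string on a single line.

Answer: {{{{{{}}}}}{}{}{}{}{}}{}{}{}{}{}{}{}

Derivation:
Spec: pairs=18 depth=6 groups=8
Leftover pairs = 18 - 6 - (8-1) = 5
First group: deep chain of depth 6 + 5 sibling pairs
Remaining 7 groups: simple '{}' each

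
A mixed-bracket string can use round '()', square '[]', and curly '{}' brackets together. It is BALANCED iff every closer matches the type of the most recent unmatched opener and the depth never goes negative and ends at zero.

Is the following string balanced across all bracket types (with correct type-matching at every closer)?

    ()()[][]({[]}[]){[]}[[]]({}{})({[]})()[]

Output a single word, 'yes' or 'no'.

pos 0: push '('; stack = (
pos 1: ')' matches '('; pop; stack = (empty)
pos 2: push '('; stack = (
pos 3: ')' matches '('; pop; stack = (empty)
pos 4: push '['; stack = [
pos 5: ']' matches '['; pop; stack = (empty)
pos 6: push '['; stack = [
pos 7: ']' matches '['; pop; stack = (empty)
pos 8: push '('; stack = (
pos 9: push '{'; stack = ({
pos 10: push '['; stack = ({[
pos 11: ']' matches '['; pop; stack = ({
pos 12: '}' matches '{'; pop; stack = (
pos 13: push '['; stack = ([
pos 14: ']' matches '['; pop; stack = (
pos 15: ')' matches '('; pop; stack = (empty)
pos 16: push '{'; stack = {
pos 17: push '['; stack = {[
pos 18: ']' matches '['; pop; stack = {
pos 19: '}' matches '{'; pop; stack = (empty)
pos 20: push '['; stack = [
pos 21: push '['; stack = [[
pos 22: ']' matches '['; pop; stack = [
pos 23: ']' matches '['; pop; stack = (empty)
pos 24: push '('; stack = (
pos 25: push '{'; stack = ({
pos 26: '}' matches '{'; pop; stack = (
pos 27: push '{'; stack = ({
pos 28: '}' matches '{'; pop; stack = (
pos 29: ')' matches '('; pop; stack = (empty)
pos 30: push '('; stack = (
pos 31: push '{'; stack = ({
pos 32: push '['; stack = ({[
pos 33: ']' matches '['; pop; stack = ({
pos 34: '}' matches '{'; pop; stack = (
pos 35: ')' matches '('; pop; stack = (empty)
pos 36: push '('; stack = (
pos 37: ')' matches '('; pop; stack = (empty)
pos 38: push '['; stack = [
pos 39: ']' matches '['; pop; stack = (empty)
end: stack empty → VALID
Verdict: properly nested → yes

Answer: yes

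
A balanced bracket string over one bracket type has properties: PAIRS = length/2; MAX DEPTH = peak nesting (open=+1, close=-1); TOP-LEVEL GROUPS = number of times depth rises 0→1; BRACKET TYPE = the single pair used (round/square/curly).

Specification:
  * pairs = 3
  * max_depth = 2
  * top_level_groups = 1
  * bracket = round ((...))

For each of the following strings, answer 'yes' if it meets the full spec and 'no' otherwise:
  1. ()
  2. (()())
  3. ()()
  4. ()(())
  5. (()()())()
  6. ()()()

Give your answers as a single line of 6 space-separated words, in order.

Answer: no yes no no no no

Derivation:
String 1 '()': depth seq [1 0]
  -> pairs=1 depth=1 groups=1 -> no
String 2 '(()())': depth seq [1 2 1 2 1 0]
  -> pairs=3 depth=2 groups=1 -> yes
String 3 '()()': depth seq [1 0 1 0]
  -> pairs=2 depth=1 groups=2 -> no
String 4 '()(())': depth seq [1 0 1 2 1 0]
  -> pairs=3 depth=2 groups=2 -> no
String 5 '(()()())()': depth seq [1 2 1 2 1 2 1 0 1 0]
  -> pairs=5 depth=2 groups=2 -> no
String 6 '()()()': depth seq [1 0 1 0 1 0]
  -> pairs=3 depth=1 groups=3 -> no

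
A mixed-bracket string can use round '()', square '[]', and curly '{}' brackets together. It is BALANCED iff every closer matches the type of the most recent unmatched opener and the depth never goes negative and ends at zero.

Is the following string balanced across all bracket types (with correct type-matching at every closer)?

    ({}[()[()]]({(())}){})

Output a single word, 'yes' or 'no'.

pos 0: push '('; stack = (
pos 1: push '{'; stack = ({
pos 2: '}' matches '{'; pop; stack = (
pos 3: push '['; stack = ([
pos 4: push '('; stack = ([(
pos 5: ')' matches '('; pop; stack = ([
pos 6: push '['; stack = ([[
pos 7: push '('; stack = ([[(
pos 8: ')' matches '('; pop; stack = ([[
pos 9: ']' matches '['; pop; stack = ([
pos 10: ']' matches '['; pop; stack = (
pos 11: push '('; stack = ((
pos 12: push '{'; stack = (({
pos 13: push '('; stack = (({(
pos 14: push '('; stack = (({((
pos 15: ')' matches '('; pop; stack = (({(
pos 16: ')' matches '('; pop; stack = (({
pos 17: '}' matches '{'; pop; stack = ((
pos 18: ')' matches '('; pop; stack = (
pos 19: push '{'; stack = ({
pos 20: '}' matches '{'; pop; stack = (
pos 21: ')' matches '('; pop; stack = (empty)
end: stack empty → VALID
Verdict: properly nested → yes

Answer: yes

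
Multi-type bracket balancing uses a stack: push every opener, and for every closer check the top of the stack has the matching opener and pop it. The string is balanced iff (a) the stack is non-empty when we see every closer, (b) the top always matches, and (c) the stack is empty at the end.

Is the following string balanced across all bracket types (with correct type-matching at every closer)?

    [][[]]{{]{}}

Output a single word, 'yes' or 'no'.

pos 0: push '['; stack = [
pos 1: ']' matches '['; pop; stack = (empty)
pos 2: push '['; stack = [
pos 3: push '['; stack = [[
pos 4: ']' matches '['; pop; stack = [
pos 5: ']' matches '['; pop; stack = (empty)
pos 6: push '{'; stack = {
pos 7: push '{'; stack = {{
pos 8: saw closer ']' but top of stack is '{' (expected '}') → INVALID
Verdict: type mismatch at position 8: ']' closes '{' → no

Answer: no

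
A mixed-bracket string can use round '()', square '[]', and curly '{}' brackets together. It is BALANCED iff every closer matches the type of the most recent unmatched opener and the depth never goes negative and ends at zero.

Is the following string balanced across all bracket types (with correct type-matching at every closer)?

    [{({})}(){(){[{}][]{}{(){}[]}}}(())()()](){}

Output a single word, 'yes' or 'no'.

pos 0: push '['; stack = [
pos 1: push '{'; stack = [{
pos 2: push '('; stack = [{(
pos 3: push '{'; stack = [{({
pos 4: '}' matches '{'; pop; stack = [{(
pos 5: ')' matches '('; pop; stack = [{
pos 6: '}' matches '{'; pop; stack = [
pos 7: push '('; stack = [(
pos 8: ')' matches '('; pop; stack = [
pos 9: push '{'; stack = [{
pos 10: push '('; stack = [{(
pos 11: ')' matches '('; pop; stack = [{
pos 12: push '{'; stack = [{{
pos 13: push '['; stack = [{{[
pos 14: push '{'; stack = [{{[{
pos 15: '}' matches '{'; pop; stack = [{{[
pos 16: ']' matches '['; pop; stack = [{{
pos 17: push '['; stack = [{{[
pos 18: ']' matches '['; pop; stack = [{{
pos 19: push '{'; stack = [{{{
pos 20: '}' matches '{'; pop; stack = [{{
pos 21: push '{'; stack = [{{{
pos 22: push '('; stack = [{{{(
pos 23: ')' matches '('; pop; stack = [{{{
pos 24: push '{'; stack = [{{{{
pos 25: '}' matches '{'; pop; stack = [{{{
pos 26: push '['; stack = [{{{[
pos 27: ']' matches '['; pop; stack = [{{{
pos 28: '}' matches '{'; pop; stack = [{{
pos 29: '}' matches '{'; pop; stack = [{
pos 30: '}' matches '{'; pop; stack = [
pos 31: push '('; stack = [(
pos 32: push '('; stack = [((
pos 33: ')' matches '('; pop; stack = [(
pos 34: ')' matches '('; pop; stack = [
pos 35: push '('; stack = [(
pos 36: ')' matches '('; pop; stack = [
pos 37: push '('; stack = [(
pos 38: ')' matches '('; pop; stack = [
pos 39: ']' matches '['; pop; stack = (empty)
pos 40: push '('; stack = (
pos 41: ')' matches '('; pop; stack = (empty)
pos 42: push '{'; stack = {
pos 43: '}' matches '{'; pop; stack = (empty)
end: stack empty → VALID
Verdict: properly nested → yes

Answer: yes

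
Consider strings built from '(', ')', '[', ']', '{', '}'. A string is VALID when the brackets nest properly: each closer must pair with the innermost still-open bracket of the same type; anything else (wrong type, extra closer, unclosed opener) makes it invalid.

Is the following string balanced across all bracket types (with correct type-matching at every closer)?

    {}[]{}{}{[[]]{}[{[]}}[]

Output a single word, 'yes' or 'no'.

pos 0: push '{'; stack = {
pos 1: '}' matches '{'; pop; stack = (empty)
pos 2: push '['; stack = [
pos 3: ']' matches '['; pop; stack = (empty)
pos 4: push '{'; stack = {
pos 5: '}' matches '{'; pop; stack = (empty)
pos 6: push '{'; stack = {
pos 7: '}' matches '{'; pop; stack = (empty)
pos 8: push '{'; stack = {
pos 9: push '['; stack = {[
pos 10: push '['; stack = {[[
pos 11: ']' matches '['; pop; stack = {[
pos 12: ']' matches '['; pop; stack = {
pos 13: push '{'; stack = {{
pos 14: '}' matches '{'; pop; stack = {
pos 15: push '['; stack = {[
pos 16: push '{'; stack = {[{
pos 17: push '['; stack = {[{[
pos 18: ']' matches '['; pop; stack = {[{
pos 19: '}' matches '{'; pop; stack = {[
pos 20: saw closer '}' but top of stack is '[' (expected ']') → INVALID
Verdict: type mismatch at position 20: '}' closes '[' → no

Answer: no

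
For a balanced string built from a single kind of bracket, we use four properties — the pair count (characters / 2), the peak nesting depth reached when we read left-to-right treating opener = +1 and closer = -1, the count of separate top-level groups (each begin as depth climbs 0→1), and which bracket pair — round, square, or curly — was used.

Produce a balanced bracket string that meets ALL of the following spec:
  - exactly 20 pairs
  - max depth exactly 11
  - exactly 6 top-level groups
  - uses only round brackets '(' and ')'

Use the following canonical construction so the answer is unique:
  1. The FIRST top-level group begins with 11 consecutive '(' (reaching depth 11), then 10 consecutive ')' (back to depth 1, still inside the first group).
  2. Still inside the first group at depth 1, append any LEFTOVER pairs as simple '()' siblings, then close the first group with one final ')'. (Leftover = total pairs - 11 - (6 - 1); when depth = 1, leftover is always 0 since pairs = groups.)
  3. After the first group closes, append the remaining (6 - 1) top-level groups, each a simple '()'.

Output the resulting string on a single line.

Spec: pairs=20 depth=11 groups=6
Leftover pairs = 20 - 11 - (6-1) = 4
First group: deep chain of depth 11 + 4 sibling pairs
Remaining 5 groups: simple '()' each

Answer: ((((((((((())))))))))()()()())()()()()()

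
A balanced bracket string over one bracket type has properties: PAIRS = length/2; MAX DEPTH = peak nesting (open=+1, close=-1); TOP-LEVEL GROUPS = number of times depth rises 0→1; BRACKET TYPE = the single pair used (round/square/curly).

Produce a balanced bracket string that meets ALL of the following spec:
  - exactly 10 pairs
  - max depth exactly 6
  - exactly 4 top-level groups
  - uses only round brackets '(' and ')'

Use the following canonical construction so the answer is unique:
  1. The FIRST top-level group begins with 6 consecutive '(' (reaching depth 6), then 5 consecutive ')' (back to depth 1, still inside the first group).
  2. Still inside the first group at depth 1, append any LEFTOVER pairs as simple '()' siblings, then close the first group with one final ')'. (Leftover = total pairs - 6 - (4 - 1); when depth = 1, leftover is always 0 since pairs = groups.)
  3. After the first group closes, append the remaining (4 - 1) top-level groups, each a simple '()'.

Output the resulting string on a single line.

Spec: pairs=10 depth=6 groups=4
Leftover pairs = 10 - 6 - (4-1) = 1
First group: deep chain of depth 6 + 1 sibling pairs
Remaining 3 groups: simple '()' each

Answer: (((((()))))())()()()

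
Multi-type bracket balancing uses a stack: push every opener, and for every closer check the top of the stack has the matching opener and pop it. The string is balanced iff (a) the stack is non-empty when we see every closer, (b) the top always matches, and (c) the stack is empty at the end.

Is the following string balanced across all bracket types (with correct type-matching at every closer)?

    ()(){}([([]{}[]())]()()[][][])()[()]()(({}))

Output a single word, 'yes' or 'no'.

Answer: yes

Derivation:
pos 0: push '('; stack = (
pos 1: ')' matches '('; pop; stack = (empty)
pos 2: push '('; stack = (
pos 3: ')' matches '('; pop; stack = (empty)
pos 4: push '{'; stack = {
pos 5: '}' matches '{'; pop; stack = (empty)
pos 6: push '('; stack = (
pos 7: push '['; stack = ([
pos 8: push '('; stack = ([(
pos 9: push '['; stack = ([([
pos 10: ']' matches '['; pop; stack = ([(
pos 11: push '{'; stack = ([({
pos 12: '}' matches '{'; pop; stack = ([(
pos 13: push '['; stack = ([([
pos 14: ']' matches '['; pop; stack = ([(
pos 15: push '('; stack = ([((
pos 16: ')' matches '('; pop; stack = ([(
pos 17: ')' matches '('; pop; stack = ([
pos 18: ']' matches '['; pop; stack = (
pos 19: push '('; stack = ((
pos 20: ')' matches '('; pop; stack = (
pos 21: push '('; stack = ((
pos 22: ')' matches '('; pop; stack = (
pos 23: push '['; stack = ([
pos 24: ']' matches '['; pop; stack = (
pos 25: push '['; stack = ([
pos 26: ']' matches '['; pop; stack = (
pos 27: push '['; stack = ([
pos 28: ']' matches '['; pop; stack = (
pos 29: ')' matches '('; pop; stack = (empty)
pos 30: push '('; stack = (
pos 31: ')' matches '('; pop; stack = (empty)
pos 32: push '['; stack = [
pos 33: push '('; stack = [(
pos 34: ')' matches '('; pop; stack = [
pos 35: ']' matches '['; pop; stack = (empty)
pos 36: push '('; stack = (
pos 37: ')' matches '('; pop; stack = (empty)
pos 38: push '('; stack = (
pos 39: push '('; stack = ((
pos 40: push '{'; stack = (({
pos 41: '}' matches '{'; pop; stack = ((
pos 42: ')' matches '('; pop; stack = (
pos 43: ')' matches '('; pop; stack = (empty)
end: stack empty → VALID
Verdict: properly nested → yes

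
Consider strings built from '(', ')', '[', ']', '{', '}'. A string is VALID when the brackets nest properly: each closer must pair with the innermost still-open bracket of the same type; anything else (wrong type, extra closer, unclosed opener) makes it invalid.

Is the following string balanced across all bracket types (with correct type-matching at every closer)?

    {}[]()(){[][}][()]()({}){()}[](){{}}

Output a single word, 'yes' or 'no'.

pos 0: push '{'; stack = {
pos 1: '}' matches '{'; pop; stack = (empty)
pos 2: push '['; stack = [
pos 3: ']' matches '['; pop; stack = (empty)
pos 4: push '('; stack = (
pos 5: ')' matches '('; pop; stack = (empty)
pos 6: push '('; stack = (
pos 7: ')' matches '('; pop; stack = (empty)
pos 8: push '{'; stack = {
pos 9: push '['; stack = {[
pos 10: ']' matches '['; pop; stack = {
pos 11: push '['; stack = {[
pos 12: saw closer '}' but top of stack is '[' (expected ']') → INVALID
Verdict: type mismatch at position 12: '}' closes '[' → no

Answer: no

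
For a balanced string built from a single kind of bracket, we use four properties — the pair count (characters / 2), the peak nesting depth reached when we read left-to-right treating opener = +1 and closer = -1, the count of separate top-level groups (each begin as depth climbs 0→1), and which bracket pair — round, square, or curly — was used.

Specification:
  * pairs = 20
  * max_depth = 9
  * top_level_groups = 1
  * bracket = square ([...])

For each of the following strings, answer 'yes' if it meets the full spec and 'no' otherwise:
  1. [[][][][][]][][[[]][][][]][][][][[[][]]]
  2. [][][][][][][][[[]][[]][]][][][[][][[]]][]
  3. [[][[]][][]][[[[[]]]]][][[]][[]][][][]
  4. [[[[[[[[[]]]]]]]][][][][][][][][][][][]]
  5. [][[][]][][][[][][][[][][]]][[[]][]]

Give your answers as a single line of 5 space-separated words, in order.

String 1 '[[][][][][]][][[[]][][][]][][][][[[][]]]': depth seq [1 2 1 2 1 2 1 2 1 2 1 0 1 0 1 2 3 2 1 2 1 2 1 2 1 0 1 0 1 0 1 0 1 2 3 2 3 2 1 0]
  -> pairs=20 depth=3 groups=7 -> no
String 2 '[][][][][][][][[[]][[]][]][][][[][][[]]][]': depth seq [1 0 1 0 1 0 1 0 1 0 1 0 1 0 1 2 3 2 1 2 3 2 1 2 1 0 1 0 1 0 1 2 1 2 1 2 3 2 1 0 1 0]
  -> pairs=21 depth=3 groups=12 -> no
String 3 '[[][[]][][]][[[[[]]]]][][[]][[]][][][]': depth seq [1 2 1 2 3 2 1 2 1 2 1 0 1 2 3 4 5 4 3 2 1 0 1 0 1 2 1 0 1 2 1 0 1 0 1 0 1 0]
  -> pairs=19 depth=5 groups=8 -> no
String 4 '[[[[[[[[[]]]]]]]][][][][][][][][][][][]]': depth seq [1 2 3 4 5 6 7 8 9 8 7 6 5 4 3 2 1 2 1 2 1 2 1 2 1 2 1 2 1 2 1 2 1 2 1 2 1 2 1 0]
  -> pairs=20 depth=9 groups=1 -> yes
String 5 '[][[][]][][][[][][][[][][]]][[[]][]]': depth seq [1 0 1 2 1 2 1 0 1 0 1 0 1 2 1 2 1 2 1 2 3 2 3 2 3 2 1 0 1 2 3 2 1 2 1 0]
  -> pairs=18 depth=3 groups=6 -> no

Answer: no no no yes no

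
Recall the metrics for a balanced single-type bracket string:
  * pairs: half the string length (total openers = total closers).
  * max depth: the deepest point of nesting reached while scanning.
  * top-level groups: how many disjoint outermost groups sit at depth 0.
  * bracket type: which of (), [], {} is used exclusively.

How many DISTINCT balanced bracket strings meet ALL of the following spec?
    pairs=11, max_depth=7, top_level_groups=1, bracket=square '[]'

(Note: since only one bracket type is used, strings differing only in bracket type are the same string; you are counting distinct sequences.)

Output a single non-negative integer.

Answer: 1975

Derivation:
Spec: pairs=11 depth=7 groups=1
Count(depth <= 7) = 16016
Count(depth <= 6) = 14041
Count(depth == 7) = 16016 - 14041 = 1975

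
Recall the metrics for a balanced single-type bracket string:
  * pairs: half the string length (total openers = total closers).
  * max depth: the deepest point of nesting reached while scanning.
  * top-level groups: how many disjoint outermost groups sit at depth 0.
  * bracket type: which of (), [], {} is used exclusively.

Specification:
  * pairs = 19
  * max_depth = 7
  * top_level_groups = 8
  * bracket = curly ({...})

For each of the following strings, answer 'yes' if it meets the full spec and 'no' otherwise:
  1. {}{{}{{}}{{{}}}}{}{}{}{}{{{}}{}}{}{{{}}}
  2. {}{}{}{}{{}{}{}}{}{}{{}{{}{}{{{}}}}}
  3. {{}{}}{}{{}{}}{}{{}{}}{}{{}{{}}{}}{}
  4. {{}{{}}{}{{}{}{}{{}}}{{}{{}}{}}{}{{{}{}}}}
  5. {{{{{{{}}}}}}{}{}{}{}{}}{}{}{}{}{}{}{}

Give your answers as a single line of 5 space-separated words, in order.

String 1 '{}{{}{{}}{{{}}}}{}{}{}{}{{{}}{}}{}{{{}}}': depth seq [1 0 1 2 1 2 3 2 1 2 3 4 3 2 1 0 1 0 1 0 1 0 1 0 1 2 3 2 1 2 1 0 1 0 1 2 3 2 1 0]
  -> pairs=20 depth=4 groups=9 -> no
String 2 '{}{}{}{}{{}{}{}}{}{}{{}{{}{}{{{}}}}}': depth seq [1 0 1 0 1 0 1 0 1 2 1 2 1 2 1 0 1 0 1 0 1 2 1 2 3 2 3 2 3 4 5 4 3 2 1 0]
  -> pairs=18 depth=5 groups=8 -> no
String 3 '{{}{}}{}{{}{}}{}{{}{}}{}{{}{{}}{}}{}': depth seq [1 2 1 2 1 0 1 0 1 2 1 2 1 0 1 0 1 2 1 2 1 0 1 0 1 2 1 2 3 2 1 2 1 0 1 0]
  -> pairs=18 depth=3 groups=8 -> no
String 4 '{{}{{}}{}{{}{}{}{{}}}{{}{{}}{}}{}{{{}{}}}}': depth seq [1 2 1 2 3 2 1 2 1 2 3 2 3 2 3 2 3 4 3 2 1 2 3 2 3 4 3 2 3 2 1 2 1 2 3 4 3 4 3 2 1 0]
  -> pairs=21 depth=4 groups=1 -> no
String 5 '{{{{{{{}}}}}}{}{}{}{}{}}{}{}{}{}{}{}{}': depth seq [1 2 3 4 5 6 7 6 5 4 3 2 1 2 1 2 1 2 1 2 1 2 1 0 1 0 1 0 1 0 1 0 1 0 1 0 1 0]
  -> pairs=19 depth=7 groups=8 -> yes

Answer: no no no no yes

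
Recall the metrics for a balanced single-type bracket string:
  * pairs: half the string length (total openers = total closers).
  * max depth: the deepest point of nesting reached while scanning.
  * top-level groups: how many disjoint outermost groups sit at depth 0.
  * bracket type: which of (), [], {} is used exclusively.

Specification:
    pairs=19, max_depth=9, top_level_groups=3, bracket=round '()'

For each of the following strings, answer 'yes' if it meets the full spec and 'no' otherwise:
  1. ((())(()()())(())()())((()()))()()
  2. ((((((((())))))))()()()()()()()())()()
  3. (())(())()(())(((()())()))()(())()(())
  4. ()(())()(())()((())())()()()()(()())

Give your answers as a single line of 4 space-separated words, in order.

String 1 '((())(()()())(())()())((()()))()()': depth seq [1 2 3 2 1 2 3 2 3 2 3 2 1 2 3 2 1 2 1 2 1 0 1 2 3 2 3 2 1 0 1 0 1 0]
  -> pairs=17 depth=3 groups=4 -> no
String 2 '((((((((())))))))()()()()()()()())()()': depth seq [1 2 3 4 5 6 7 8 9 8 7 6 5 4 3 2 1 2 1 2 1 2 1 2 1 2 1 2 1 2 1 2 1 0 1 0 1 0]
  -> pairs=19 depth=9 groups=3 -> yes
String 3 '(())(())()(())(((()())()))()(())()(())': depth seq [1 2 1 0 1 2 1 0 1 0 1 2 1 0 1 2 3 4 3 4 3 2 3 2 1 0 1 0 1 2 1 0 1 0 1 2 1 0]
  -> pairs=19 depth=4 groups=9 -> no
String 4 '()(())()(())()((())())()()()()(()())': depth seq [1 0 1 2 1 0 1 0 1 2 1 0 1 0 1 2 3 2 1 2 1 0 1 0 1 0 1 0 1 0 1 2 1 2 1 0]
  -> pairs=18 depth=3 groups=11 -> no

Answer: no yes no no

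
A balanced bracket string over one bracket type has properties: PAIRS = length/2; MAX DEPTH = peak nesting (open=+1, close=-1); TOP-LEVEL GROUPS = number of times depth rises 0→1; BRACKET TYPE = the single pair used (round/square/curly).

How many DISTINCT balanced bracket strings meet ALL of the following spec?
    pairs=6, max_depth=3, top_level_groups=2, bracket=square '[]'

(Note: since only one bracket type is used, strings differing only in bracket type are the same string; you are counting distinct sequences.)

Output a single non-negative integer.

Spec: pairs=6 depth=3 groups=2
Count(depth <= 3) = 28
Count(depth <= 2) = 5
Count(depth == 3) = 28 - 5 = 23

Answer: 23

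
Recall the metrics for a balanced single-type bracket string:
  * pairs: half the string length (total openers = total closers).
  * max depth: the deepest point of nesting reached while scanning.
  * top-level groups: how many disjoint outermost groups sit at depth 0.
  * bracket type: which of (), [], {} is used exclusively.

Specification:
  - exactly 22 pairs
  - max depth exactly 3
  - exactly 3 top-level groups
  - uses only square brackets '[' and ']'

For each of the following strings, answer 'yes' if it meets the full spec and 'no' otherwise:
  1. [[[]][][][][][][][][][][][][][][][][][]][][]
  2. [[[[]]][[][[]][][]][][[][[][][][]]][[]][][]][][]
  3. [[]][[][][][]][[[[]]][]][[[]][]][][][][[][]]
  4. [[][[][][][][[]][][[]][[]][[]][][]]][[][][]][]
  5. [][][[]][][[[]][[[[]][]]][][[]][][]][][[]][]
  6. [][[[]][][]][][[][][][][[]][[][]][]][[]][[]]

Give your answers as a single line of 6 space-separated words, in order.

Answer: yes no no no no no

Derivation:
String 1 '[[[]][][][][][][][][][][][][][][][][][]][][]': depth seq [1 2 3 2 1 2 1 2 1 2 1 2 1 2 1 2 1 2 1 2 1 2 1 2 1 2 1 2 1 2 1 2 1 2 1 2 1 2 1 0 1 0 1 0]
  -> pairs=22 depth=3 groups=3 -> yes
String 2 '[[[[]]][[][[]][][]][][[][[][][][]]][[]][][]][][]': depth seq [1 2 3 4 3 2 1 2 3 2 3 4 3 2 3 2 3 2 1 2 1 2 3 2 3 4 3 4 3 4 3 4 3 2 1 2 3 2 1 2 1 2 1 0 1 0 1 0]
  -> pairs=24 depth=4 groups=3 -> no
String 3 '[[]][[][][][]][[[[]]][]][[[]][]][][][][[][]]': depth seq [1 2 1 0 1 2 1 2 1 2 1 2 1 0 1 2 3 4 3 2 1 2 1 0 1 2 3 2 1 2 1 0 1 0 1 0 1 0 1 2 1 2 1 0]
  -> pairs=22 depth=4 groups=8 -> no
String 4 '[[][[][][][][[]][][[]][[]][[]][][]]][[][][]][]': depth seq [1 2 1 2 3 2 3 2 3 2 3 2 3 4 3 2 3 2 3 4 3 2 3 4 3 2 3 4 3 2 3 2 3 2 1 0 1 2 1 2 1 2 1 0 1 0]
  -> pairs=23 depth=4 groups=3 -> no
String 5 '[][][[]][][[[]][[[[]][]]][][[]][][]][][[]][]': depth seq [1 0 1 0 1 2 1 0 1 0 1 2 3 2 1 2 3 4 5 4 3 4 3 2 1 2 1 2 3 2 1 2 1 2 1 0 1 0 1 2 1 0 1 0]
  -> pairs=22 depth=5 groups=8 -> no
String 6 '[][[[]][][]][][[][][][][[]][[][]][]][[]][[]]': depth seq [1 0 1 2 3 2 1 2 1 2 1 0 1 0 1 2 1 2 1 2 1 2 1 2 3 2 1 2 3 2 3 2 1 2 1 0 1 2 1 0 1 2 1 0]
  -> pairs=22 depth=3 groups=6 -> no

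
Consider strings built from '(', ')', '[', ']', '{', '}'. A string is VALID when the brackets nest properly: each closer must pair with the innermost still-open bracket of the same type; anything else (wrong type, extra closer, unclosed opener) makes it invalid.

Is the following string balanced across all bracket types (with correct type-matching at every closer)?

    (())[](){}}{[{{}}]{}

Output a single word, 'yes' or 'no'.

pos 0: push '('; stack = (
pos 1: push '('; stack = ((
pos 2: ')' matches '('; pop; stack = (
pos 3: ')' matches '('; pop; stack = (empty)
pos 4: push '['; stack = [
pos 5: ']' matches '['; pop; stack = (empty)
pos 6: push '('; stack = (
pos 7: ')' matches '('; pop; stack = (empty)
pos 8: push '{'; stack = {
pos 9: '}' matches '{'; pop; stack = (empty)
pos 10: saw closer '}' but stack is empty → INVALID
Verdict: unmatched closer '}' at position 10 → no

Answer: no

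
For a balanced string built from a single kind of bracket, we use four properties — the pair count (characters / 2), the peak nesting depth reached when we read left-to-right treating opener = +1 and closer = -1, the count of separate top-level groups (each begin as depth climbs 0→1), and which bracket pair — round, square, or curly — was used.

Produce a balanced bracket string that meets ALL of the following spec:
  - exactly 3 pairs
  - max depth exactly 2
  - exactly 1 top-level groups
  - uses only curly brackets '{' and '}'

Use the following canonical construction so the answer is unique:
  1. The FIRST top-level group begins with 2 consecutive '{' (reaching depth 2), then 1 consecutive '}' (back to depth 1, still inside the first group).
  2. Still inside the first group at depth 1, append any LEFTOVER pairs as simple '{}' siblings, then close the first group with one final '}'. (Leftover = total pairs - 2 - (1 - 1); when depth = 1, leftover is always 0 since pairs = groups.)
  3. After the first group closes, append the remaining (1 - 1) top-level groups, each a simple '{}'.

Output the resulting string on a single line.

Answer: {{}{}}

Derivation:
Spec: pairs=3 depth=2 groups=1
Leftover pairs = 3 - 2 - (1-1) = 1
First group: deep chain of depth 2 + 1 sibling pairs
Remaining 0 groups: simple '{}' each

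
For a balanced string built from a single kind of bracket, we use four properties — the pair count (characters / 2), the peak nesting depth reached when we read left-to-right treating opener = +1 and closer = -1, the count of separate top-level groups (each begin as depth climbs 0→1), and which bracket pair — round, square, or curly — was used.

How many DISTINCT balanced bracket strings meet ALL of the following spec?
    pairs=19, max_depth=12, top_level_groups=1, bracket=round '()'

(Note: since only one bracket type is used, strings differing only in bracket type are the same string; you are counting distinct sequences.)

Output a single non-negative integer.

Spec: pairs=19 depth=12 groups=1
Count(depth <= 12) = 476385987
Count(depth <= 11) = 472809612
Count(depth == 12) = 476385987 - 472809612 = 3576375

Answer: 3576375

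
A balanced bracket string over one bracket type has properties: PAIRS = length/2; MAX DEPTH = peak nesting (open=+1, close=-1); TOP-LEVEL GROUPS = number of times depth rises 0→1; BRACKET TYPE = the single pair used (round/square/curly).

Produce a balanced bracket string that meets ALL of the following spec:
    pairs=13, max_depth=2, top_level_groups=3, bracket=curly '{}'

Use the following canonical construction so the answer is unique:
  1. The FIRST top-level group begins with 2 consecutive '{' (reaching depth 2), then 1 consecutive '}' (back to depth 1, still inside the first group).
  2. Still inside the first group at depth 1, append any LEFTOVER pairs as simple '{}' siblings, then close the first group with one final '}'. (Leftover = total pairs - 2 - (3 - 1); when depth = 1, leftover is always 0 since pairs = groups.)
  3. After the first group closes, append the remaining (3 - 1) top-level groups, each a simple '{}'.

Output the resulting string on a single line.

Answer: {{}{}{}{}{}{}{}{}{}{}}{}{}

Derivation:
Spec: pairs=13 depth=2 groups=3
Leftover pairs = 13 - 2 - (3-1) = 9
First group: deep chain of depth 2 + 9 sibling pairs
Remaining 2 groups: simple '{}' each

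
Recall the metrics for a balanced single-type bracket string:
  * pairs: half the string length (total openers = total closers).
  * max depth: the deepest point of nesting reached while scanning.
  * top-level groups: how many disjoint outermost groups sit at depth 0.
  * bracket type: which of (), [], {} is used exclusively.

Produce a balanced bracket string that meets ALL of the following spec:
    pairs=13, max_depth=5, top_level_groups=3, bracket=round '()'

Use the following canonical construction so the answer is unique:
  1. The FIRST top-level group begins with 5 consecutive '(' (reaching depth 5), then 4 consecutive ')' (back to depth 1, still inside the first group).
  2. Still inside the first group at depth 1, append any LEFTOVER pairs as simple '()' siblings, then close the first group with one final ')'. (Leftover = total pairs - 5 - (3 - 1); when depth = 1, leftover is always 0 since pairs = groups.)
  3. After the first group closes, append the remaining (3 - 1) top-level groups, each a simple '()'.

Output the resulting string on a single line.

Answer: ((((())))()()()()()())()()

Derivation:
Spec: pairs=13 depth=5 groups=3
Leftover pairs = 13 - 5 - (3-1) = 6
First group: deep chain of depth 5 + 6 sibling pairs
Remaining 2 groups: simple '()' each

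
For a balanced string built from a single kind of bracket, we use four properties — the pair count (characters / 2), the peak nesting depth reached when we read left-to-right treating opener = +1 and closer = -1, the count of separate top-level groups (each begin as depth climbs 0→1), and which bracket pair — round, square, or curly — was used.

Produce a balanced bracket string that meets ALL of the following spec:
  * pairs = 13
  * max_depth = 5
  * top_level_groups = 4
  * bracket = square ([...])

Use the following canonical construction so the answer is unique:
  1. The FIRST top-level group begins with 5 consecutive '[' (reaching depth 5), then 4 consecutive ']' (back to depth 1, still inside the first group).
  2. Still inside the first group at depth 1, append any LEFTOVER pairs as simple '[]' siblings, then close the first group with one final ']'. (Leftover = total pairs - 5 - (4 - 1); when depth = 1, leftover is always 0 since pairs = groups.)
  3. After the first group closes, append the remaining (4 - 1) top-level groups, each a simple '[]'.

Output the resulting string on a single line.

Answer: [[[[[]]]][][][][][]][][][]

Derivation:
Spec: pairs=13 depth=5 groups=4
Leftover pairs = 13 - 5 - (4-1) = 5
First group: deep chain of depth 5 + 5 sibling pairs
Remaining 3 groups: simple '[]' each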